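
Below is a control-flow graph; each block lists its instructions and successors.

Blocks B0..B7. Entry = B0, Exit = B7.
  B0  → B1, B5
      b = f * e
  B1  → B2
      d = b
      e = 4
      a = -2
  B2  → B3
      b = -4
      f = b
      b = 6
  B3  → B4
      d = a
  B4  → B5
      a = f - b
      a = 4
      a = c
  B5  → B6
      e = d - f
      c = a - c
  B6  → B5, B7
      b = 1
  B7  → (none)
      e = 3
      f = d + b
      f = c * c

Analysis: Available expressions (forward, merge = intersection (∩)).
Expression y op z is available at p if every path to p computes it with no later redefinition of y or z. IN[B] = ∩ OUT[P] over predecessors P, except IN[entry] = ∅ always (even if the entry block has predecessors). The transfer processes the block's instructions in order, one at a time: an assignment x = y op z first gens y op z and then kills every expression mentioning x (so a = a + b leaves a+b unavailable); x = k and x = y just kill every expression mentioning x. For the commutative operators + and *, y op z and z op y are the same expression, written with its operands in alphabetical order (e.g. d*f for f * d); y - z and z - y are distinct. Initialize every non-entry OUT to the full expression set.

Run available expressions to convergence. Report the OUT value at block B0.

Answer: {e*f}

Derivation:
Fixpoint table:
  B0:  IN={}  OUT={e*f}
  B1:  IN={e*f}  OUT={}
  B2:  IN={}  OUT={}
  B3:  IN={}  OUT={}
  B4:  IN={}  OUT={f-b}
  B5:  IN={}  OUT={d-f}
  B6:  IN={d-f}  OUT={d-f}
  B7:  IN={d-f}  OUT={b+d, c*c}

B0 is the boundary node: IN[B0] = {}
Applying B0's transfer function to that IN value gives OUT[B0] (row B0 above).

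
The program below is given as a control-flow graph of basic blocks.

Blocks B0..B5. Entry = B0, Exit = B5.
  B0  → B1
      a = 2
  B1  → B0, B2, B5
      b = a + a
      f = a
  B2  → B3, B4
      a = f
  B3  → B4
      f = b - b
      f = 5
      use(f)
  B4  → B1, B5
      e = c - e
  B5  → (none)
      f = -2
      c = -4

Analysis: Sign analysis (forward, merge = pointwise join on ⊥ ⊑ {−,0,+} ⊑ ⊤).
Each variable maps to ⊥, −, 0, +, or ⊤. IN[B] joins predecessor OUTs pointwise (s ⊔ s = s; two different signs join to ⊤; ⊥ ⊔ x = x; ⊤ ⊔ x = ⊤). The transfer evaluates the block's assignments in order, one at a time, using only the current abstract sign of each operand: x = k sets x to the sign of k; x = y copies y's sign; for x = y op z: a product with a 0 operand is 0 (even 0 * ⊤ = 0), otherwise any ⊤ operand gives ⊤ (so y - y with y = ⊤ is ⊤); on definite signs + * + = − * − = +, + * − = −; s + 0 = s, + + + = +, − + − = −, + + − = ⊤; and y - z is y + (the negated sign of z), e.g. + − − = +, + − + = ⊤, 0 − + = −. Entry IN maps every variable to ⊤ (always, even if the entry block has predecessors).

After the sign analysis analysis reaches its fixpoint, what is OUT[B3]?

Per-block solution:
  B0:  IN=(all ⊤)  OUT={a:+; rest ⊤}
  B1:  IN={a:+; rest ⊤}  OUT={a:+, b:+, f:+; rest ⊤}
  B2:  IN={a:+, b:+, f:+; rest ⊤}  OUT={a:+, b:+, f:+; rest ⊤}
  B3:  IN={a:+, b:+, f:+; rest ⊤}  OUT={a:+, b:+, f:+; rest ⊤}
  B4:  IN={a:+, b:+, f:+; rest ⊤}  OUT={a:+, b:+, f:+; rest ⊤}
  B5:  IN={a:+, b:+, f:+; rest ⊤}  OUT={a:+, b:+, c:-, f:-; rest ⊤}

Merge at B3: IN[B3] = OUT[B2] = {a: +, b: +, c: ⊤, d: ⊤, e: ⊤, f: +}
Applying B3's transfer function to that IN value gives OUT[B3] (row B3 above).

Answer: {a: +, b: +, c: ⊤, d: ⊤, e: ⊤, f: +}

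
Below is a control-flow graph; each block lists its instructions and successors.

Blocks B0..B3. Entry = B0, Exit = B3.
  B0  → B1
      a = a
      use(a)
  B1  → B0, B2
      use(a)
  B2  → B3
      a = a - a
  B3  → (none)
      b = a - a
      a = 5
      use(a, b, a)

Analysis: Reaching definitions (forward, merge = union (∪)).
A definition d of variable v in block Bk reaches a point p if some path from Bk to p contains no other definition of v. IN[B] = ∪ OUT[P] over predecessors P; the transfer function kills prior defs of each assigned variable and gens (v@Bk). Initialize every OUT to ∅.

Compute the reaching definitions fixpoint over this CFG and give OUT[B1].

Per-block solution:
  B0: | IN={a@B0} | OUT={a@B0}
  B1: | IN={a@B0} | OUT={a@B0}
  B2: | IN={a@B0} | OUT={a@B2}
  B3: | IN={a@B2} | OUT={a@B3, b@B3}

Merge at B1: IN[B1] = OUT[B0] = {a@B0}
Applying B1's transfer function to that IN value gives OUT[B1] (row B1 above).

Answer: {a@B0}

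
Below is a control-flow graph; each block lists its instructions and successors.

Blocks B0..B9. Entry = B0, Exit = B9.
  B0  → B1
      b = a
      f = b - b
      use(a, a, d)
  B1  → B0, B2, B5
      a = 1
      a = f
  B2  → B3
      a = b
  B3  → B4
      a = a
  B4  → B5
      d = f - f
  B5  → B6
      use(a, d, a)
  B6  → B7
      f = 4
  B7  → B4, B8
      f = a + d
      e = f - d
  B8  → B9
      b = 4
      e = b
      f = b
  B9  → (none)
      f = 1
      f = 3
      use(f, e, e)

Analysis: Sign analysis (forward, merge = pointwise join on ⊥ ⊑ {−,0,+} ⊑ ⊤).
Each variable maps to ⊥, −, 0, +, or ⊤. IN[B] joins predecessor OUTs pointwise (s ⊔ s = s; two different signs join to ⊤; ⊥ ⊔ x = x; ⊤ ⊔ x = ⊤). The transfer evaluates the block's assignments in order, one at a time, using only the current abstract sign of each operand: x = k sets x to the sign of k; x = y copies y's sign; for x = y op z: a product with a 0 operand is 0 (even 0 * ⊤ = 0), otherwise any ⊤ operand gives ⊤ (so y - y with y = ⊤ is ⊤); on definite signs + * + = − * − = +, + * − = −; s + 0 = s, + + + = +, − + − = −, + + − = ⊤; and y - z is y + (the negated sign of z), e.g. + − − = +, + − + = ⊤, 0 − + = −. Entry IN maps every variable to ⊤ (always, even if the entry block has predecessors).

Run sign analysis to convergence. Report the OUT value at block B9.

Fixpoint table:
  B0:  IN=(all ⊤)  OUT=(all ⊤)
  B1:  IN=(all ⊤)  OUT=(all ⊤)
  B2:  IN=(all ⊤)  OUT=(all ⊤)
  B3:  IN=(all ⊤)  OUT=(all ⊤)
  B4:  IN=(all ⊤)  OUT=(all ⊤)
  B5:  IN=(all ⊤)  OUT=(all ⊤)
  B6:  IN=(all ⊤)  OUT={f:+; rest ⊤}
  B7:  IN={f:+; rest ⊤}  OUT=(all ⊤)
  B8:  IN=(all ⊤)  OUT={b:+, e:+, f:+; rest ⊤}
  B9:  IN={b:+, e:+, f:+; rest ⊤}  OUT={b:+, e:+, f:+; rest ⊤}

Merge at B9: IN[B9] = OUT[B8] = {a: ⊤, b: +, c: ⊤, d: ⊤, e: +, f: +}
Applying B9's transfer function to that IN value gives OUT[B9] (row B9 above).

Answer: {a: ⊤, b: +, c: ⊤, d: ⊤, e: +, f: +}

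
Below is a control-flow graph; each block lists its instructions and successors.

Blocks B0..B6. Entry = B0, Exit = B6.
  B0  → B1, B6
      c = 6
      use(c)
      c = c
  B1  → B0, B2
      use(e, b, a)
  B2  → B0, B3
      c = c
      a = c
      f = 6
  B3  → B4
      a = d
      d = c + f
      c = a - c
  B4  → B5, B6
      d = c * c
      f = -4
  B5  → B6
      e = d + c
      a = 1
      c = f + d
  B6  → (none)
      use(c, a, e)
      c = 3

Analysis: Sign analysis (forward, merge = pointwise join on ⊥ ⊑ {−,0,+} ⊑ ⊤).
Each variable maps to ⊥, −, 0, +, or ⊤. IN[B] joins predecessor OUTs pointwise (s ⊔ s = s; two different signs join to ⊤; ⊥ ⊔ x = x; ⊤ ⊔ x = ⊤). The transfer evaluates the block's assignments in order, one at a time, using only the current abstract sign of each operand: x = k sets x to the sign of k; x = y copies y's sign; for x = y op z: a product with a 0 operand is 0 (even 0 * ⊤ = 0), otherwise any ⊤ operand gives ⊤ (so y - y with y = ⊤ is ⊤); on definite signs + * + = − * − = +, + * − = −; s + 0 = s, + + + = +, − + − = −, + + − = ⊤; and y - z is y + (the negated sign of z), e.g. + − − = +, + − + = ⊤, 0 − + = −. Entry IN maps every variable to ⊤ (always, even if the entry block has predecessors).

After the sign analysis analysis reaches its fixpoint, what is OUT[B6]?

Answer: {a: ⊤, b: ⊤, c: +, d: ⊤, e: ⊤, f: ⊤}

Working:
Fixpoint table:
  B0:   IN=(all ⊤)   OUT={c:+; rest ⊤}
  B1:   IN={c:+; rest ⊤}   OUT={c:+; rest ⊤}
  B2:   IN={c:+; rest ⊤}   OUT={a:+, c:+, f:+; rest ⊤}
  B3:   IN={a:+, c:+, f:+; rest ⊤}   OUT={d:+, f:+; rest ⊤}
  B4:   IN={d:+, f:+; rest ⊤}   OUT={f:-; rest ⊤}
  B5:   IN={f:-; rest ⊤}   OUT={a:+, f:-; rest ⊤}
  B6:   IN=(all ⊤)   OUT={c:+; rest ⊤}

Merge at B6: IN[B6] = OUT[B0] ⊔ OUT[B4] ⊔ OUT[B5] = {a: ⊤, b: ⊤, c: ⊤, d: ⊤, e: ⊤, f: ⊤}
Applying B6's transfer function to that IN value gives OUT[B6] (row B6 above).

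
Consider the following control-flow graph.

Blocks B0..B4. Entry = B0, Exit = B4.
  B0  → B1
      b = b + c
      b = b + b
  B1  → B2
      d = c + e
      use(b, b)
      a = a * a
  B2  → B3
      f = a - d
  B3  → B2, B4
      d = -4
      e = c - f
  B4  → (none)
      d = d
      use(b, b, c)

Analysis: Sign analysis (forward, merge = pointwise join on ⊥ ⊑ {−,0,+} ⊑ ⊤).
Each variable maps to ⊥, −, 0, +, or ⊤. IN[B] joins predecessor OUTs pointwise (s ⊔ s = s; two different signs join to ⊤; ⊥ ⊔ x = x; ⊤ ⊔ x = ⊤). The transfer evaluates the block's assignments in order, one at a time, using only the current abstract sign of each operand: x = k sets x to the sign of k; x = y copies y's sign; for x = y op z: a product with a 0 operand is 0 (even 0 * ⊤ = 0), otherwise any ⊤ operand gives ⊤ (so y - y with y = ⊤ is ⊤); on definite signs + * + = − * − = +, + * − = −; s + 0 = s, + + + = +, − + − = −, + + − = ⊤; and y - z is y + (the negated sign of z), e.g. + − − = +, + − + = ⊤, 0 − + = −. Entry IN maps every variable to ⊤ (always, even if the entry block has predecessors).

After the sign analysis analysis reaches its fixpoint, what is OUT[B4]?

Fixpoint table:
  B0: | IN=(all ⊤) | OUT=(all ⊤)
  B1: | IN=(all ⊤) | OUT=(all ⊤)
  B2: | IN=(all ⊤) | OUT=(all ⊤)
  B3: | IN=(all ⊤) | OUT={d:-; rest ⊤}
  B4: | IN={d:-; rest ⊤} | OUT={d:-; rest ⊤}

Merge at B4: IN[B4] = OUT[B3] = {a: ⊤, b: ⊤, c: ⊤, d: -, e: ⊤, f: ⊤}
Applying B4's transfer function to that IN value gives OUT[B4] (row B4 above).

Answer: {a: ⊤, b: ⊤, c: ⊤, d: -, e: ⊤, f: ⊤}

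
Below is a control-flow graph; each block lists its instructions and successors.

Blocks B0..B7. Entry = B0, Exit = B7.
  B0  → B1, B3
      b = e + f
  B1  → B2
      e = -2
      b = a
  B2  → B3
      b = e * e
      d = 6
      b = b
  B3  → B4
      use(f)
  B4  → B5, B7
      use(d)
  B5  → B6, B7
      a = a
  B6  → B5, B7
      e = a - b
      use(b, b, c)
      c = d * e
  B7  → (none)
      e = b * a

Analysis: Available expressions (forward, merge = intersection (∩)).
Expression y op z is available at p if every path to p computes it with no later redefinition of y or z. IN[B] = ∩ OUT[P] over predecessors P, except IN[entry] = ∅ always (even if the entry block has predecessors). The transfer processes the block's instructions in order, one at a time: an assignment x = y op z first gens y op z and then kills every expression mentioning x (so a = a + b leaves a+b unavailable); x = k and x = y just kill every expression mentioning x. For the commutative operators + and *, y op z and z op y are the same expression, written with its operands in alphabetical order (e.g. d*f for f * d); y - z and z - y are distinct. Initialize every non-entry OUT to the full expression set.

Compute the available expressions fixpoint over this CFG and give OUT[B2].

Per-block solution:
  B0: | IN={} | OUT={e+f}
  B1: | IN={e+f} | OUT={}
  B2: | IN={} | OUT={e*e}
  B3: | IN={} | OUT={}
  B4: | IN={} | OUT={}
  B5: | IN={} | OUT={}
  B6: | IN={} | OUT={a-b, d*e}
  B7: | IN={} | OUT={a*b}

Merge at B2: IN[B2] = OUT[B1] = {}
Applying B2's transfer function to that IN value gives OUT[B2] (row B2 above).

Answer: {e*e}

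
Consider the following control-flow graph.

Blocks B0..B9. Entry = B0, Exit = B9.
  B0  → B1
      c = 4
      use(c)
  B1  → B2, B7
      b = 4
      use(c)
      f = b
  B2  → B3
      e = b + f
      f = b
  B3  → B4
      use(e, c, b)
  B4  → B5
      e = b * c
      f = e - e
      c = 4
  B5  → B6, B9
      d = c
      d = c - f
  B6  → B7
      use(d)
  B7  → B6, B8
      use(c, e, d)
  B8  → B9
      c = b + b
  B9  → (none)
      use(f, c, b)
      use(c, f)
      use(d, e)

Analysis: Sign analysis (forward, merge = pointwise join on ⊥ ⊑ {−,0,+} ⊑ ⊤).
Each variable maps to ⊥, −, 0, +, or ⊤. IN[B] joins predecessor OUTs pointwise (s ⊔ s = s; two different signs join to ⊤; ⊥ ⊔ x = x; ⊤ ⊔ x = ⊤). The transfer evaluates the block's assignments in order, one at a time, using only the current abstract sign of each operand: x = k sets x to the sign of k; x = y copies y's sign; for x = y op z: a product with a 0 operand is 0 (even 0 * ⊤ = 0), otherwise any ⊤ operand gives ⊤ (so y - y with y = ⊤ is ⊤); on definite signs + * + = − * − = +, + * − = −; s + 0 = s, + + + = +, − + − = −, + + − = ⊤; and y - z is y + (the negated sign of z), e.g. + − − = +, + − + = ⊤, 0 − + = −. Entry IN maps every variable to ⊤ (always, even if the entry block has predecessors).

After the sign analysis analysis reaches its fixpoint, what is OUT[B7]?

Answer: {a: ⊤, b: +, c: +, d: ⊤, e: ⊤, f: ⊤}

Working:
Per-block solution:
  B0:   IN=(all ⊤)   OUT={c:+; rest ⊤}
  B1:   IN={c:+; rest ⊤}   OUT={b:+, c:+, f:+; rest ⊤}
  B2:   IN={b:+, c:+, f:+; rest ⊤}   OUT={b:+, c:+, e:+, f:+; rest ⊤}
  B3:   IN={b:+, c:+, e:+, f:+; rest ⊤}   OUT={b:+, c:+, e:+, f:+; rest ⊤}
  B4:   IN={b:+, c:+, e:+, f:+; rest ⊤}   OUT={b:+, c:+, e:+; rest ⊤}
  B5:   IN={b:+, c:+, e:+; rest ⊤}   OUT={b:+, c:+, e:+; rest ⊤}
  B6:   IN={b:+, c:+; rest ⊤}   OUT={b:+, c:+; rest ⊤}
  B7:   IN={b:+, c:+; rest ⊤}   OUT={b:+, c:+; rest ⊤}
  B8:   IN={b:+, c:+; rest ⊤}   OUT={b:+, c:+; rest ⊤}
  B9:   IN={b:+, c:+; rest ⊤}   OUT={b:+, c:+; rest ⊤}

Merge at B7: IN[B7] = OUT[B1] ⊔ OUT[B6] = {a: ⊤, b: +, c: +, d: ⊤, e: ⊤, f: ⊤}
Applying B7's transfer function to that IN value gives OUT[B7] (row B7 above).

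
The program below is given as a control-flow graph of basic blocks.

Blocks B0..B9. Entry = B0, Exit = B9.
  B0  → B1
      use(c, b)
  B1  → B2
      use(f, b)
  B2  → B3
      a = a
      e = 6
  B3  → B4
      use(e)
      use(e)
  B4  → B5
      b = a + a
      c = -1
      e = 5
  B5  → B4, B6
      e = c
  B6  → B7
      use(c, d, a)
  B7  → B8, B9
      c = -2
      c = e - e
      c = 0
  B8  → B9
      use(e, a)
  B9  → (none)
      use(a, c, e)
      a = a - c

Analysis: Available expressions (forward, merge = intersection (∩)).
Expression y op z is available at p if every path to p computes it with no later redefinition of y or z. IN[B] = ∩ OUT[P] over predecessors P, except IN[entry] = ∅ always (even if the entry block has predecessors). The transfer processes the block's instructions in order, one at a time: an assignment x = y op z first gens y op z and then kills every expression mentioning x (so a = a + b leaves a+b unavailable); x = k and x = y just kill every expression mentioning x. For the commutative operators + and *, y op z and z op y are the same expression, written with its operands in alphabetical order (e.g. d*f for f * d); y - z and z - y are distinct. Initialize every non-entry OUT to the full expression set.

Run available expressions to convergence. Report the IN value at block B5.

Answer: {a+a}

Trace:
Converged values:
  B0:  IN={}  OUT={}
  B1:  IN={}  OUT={}
  B2:  IN={}  OUT={}
  B3:  IN={}  OUT={}
  B4:  IN={}  OUT={a+a}
  B5:  IN={a+a}  OUT={a+a}
  B6:  IN={a+a}  OUT={a+a}
  B7:  IN={a+a}  OUT={a+a, e-e}
  B8:  IN={a+a, e-e}  OUT={a+a, e-e}
  B9:  IN={a+a, e-e}  OUT={e-e}

Merge at B5: IN[B5] = OUT[B4] = {a+a}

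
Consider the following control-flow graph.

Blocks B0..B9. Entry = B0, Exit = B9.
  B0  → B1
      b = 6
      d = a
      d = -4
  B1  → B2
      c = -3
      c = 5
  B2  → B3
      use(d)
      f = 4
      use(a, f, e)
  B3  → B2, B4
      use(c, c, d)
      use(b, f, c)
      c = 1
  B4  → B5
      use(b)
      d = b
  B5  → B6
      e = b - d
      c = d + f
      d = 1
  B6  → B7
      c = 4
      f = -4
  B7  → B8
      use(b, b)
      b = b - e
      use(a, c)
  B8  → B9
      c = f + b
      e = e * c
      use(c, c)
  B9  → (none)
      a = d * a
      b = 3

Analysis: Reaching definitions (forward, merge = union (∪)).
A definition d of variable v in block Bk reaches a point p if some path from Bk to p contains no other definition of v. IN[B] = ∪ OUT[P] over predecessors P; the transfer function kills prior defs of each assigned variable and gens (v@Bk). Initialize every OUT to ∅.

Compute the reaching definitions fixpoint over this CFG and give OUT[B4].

Answer: {b@B0, c@B3, d@B4, f@B2}

Working:
Converged values:
  B0:  IN={}  OUT={b@B0, d@B0}
  B1:  IN={b@B0, d@B0}  OUT={b@B0, c@B1, d@B0}
  B2:  IN={b@B0, c@B1, c@B3, d@B0, f@B2}  OUT={b@B0, c@B1, c@B3, d@B0, f@B2}
  B3:  IN={b@B0, c@B1, c@B3, d@B0, f@B2}  OUT={b@B0, c@B3, d@B0, f@B2}
  B4:  IN={b@B0, c@B3, d@B0, f@B2}  OUT={b@B0, c@B3, d@B4, f@B2}
  B5:  IN={b@B0, c@B3, d@B4, f@B2}  OUT={b@B0, c@B5, d@B5, e@B5, f@B2}
  B6:  IN={b@B0, c@B5, d@B5, e@B5, f@B2}  OUT={b@B0, c@B6, d@B5, e@B5, f@B6}
  B7:  IN={b@B0, c@B6, d@B5, e@B5, f@B6}  OUT={b@B7, c@B6, d@B5, e@B5, f@B6}
  B8:  IN={b@B7, c@B6, d@B5, e@B5, f@B6}  OUT={b@B7, c@B8, d@B5, e@B8, f@B6}
  B9:  IN={b@B7, c@B8, d@B5, e@B8, f@B6}  OUT={a@B9, b@B9, c@B8, d@B5, e@B8, f@B6}

Merge at B4: IN[B4] = OUT[B3] = {b@B0, c@B3, d@B0, f@B2}
Applying B4's transfer function to that IN value gives OUT[B4] (row B4 above).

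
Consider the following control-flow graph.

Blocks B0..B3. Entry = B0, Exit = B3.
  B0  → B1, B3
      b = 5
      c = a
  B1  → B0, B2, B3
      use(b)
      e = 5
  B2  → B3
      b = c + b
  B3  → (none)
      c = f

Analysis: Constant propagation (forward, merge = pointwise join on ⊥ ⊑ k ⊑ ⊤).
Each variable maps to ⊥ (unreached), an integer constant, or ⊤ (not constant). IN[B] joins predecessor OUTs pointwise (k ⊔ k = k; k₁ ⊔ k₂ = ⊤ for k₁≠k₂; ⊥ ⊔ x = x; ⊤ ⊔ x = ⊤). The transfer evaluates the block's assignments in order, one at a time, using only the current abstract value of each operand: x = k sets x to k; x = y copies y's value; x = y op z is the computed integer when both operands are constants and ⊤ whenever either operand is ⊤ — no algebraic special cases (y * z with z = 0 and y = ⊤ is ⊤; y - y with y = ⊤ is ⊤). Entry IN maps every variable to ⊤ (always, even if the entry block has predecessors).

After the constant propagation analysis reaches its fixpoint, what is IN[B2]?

Answer: {a: ⊤, b: 5, c: ⊤, d: ⊤, e: 5, f: ⊤}

Trace:
Converged values:
  B0:   IN=(all ⊤)   OUT={b:5; rest ⊤}
  B1:   IN={b:5; rest ⊤}   OUT={b:5, e:5; rest ⊤}
  B2:   IN={b:5, e:5; rest ⊤}   OUT={e:5; rest ⊤}
  B3:   IN=(all ⊤)   OUT=(all ⊤)

Merge at B2: IN[B2] = OUT[B1] = {a: ⊤, b: 5, c: ⊤, d: ⊤, e: 5, f: ⊤}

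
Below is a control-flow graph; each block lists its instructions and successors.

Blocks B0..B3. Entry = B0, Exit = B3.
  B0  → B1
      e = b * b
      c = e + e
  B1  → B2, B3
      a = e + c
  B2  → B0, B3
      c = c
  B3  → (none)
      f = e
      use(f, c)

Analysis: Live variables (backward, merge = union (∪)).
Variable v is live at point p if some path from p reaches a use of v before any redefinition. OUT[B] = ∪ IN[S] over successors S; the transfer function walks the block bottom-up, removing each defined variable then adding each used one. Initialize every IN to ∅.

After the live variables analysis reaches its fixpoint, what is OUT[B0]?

Answer: {b, c, e}

Trace:
Fixpoint table:
  B0: | IN={b} | OUT={b, c, e}
  B1: | IN={b, c, e} | OUT={b, c, e}
  B2: | IN={b, c, e} | OUT={b, c, e}
  B3: | IN={c, e} | OUT={}

Merge at B0: OUT[B0] = IN[B1] = {b, c, e}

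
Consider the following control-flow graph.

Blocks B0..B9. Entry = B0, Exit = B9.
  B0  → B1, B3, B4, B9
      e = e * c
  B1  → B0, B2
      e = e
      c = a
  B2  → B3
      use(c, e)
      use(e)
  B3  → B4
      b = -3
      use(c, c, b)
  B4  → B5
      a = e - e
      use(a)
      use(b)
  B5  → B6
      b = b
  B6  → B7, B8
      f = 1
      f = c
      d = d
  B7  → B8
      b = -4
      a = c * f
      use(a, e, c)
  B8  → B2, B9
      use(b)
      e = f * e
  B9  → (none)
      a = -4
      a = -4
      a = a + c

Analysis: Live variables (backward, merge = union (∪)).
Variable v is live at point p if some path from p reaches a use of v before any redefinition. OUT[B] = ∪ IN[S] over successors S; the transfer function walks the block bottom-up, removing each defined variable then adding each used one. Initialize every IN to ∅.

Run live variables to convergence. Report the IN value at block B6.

Answer: {b, c, d, e}

Derivation:
Fixpoint table:
  B0:   IN={a, b, c, d, e}   OUT={a, b, c, d, e}
  B1:   IN={a, b, d, e}   OUT={a, b, c, d, e}
  B2:   IN={c, d, e}   OUT={c, d, e}
  B3:   IN={c, d, e}   OUT={b, c, d, e}
  B4:   IN={b, c, d, e}   OUT={b, c, d, e}
  B5:   IN={b, c, d, e}   OUT={b, c, d, e}
  B6:   IN={b, c, d, e}   OUT={b, c, d, e, f}
  B7:   IN={c, d, e, f}   OUT={b, c, d, e, f}
  B8:   IN={b, c, d, e, f}   OUT={c, d, e}
  B9:   IN={c}   OUT={}

Merge at B6: OUT[B6] = IN[B7] ⊔ IN[B8] = {b, c, d, e, f}
Applying B6's transfer function to that OUT value gives IN[B6] (row B6 above).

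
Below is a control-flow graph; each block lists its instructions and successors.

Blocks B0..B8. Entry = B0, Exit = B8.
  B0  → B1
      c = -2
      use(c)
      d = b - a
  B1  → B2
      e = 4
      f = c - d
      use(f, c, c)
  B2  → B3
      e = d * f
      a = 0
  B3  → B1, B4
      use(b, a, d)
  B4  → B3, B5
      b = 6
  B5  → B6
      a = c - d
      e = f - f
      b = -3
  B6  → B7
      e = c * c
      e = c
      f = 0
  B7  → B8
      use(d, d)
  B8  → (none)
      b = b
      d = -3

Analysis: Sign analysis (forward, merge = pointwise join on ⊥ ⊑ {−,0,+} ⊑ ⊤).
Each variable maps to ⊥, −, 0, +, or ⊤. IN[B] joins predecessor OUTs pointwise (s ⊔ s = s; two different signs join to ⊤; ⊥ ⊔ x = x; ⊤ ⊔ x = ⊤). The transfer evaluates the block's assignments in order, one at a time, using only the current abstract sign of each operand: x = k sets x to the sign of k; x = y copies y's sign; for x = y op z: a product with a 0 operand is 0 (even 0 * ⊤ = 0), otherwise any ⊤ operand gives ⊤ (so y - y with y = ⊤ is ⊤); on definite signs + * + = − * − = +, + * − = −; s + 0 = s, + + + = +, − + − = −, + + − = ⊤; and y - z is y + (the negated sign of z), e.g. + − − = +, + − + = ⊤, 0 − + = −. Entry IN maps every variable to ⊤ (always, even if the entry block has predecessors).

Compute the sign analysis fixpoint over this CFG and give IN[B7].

Answer: {a: ⊤, b: -, c: -, d: ⊤, e: -, f: 0}

Working:
Fixpoint table:
  B0:   IN=(all ⊤)   OUT={c:-; rest ⊤}
  B1:   IN={c:-; rest ⊤}   OUT={c:-, e:+; rest ⊤}
  B2:   IN={c:-, e:+; rest ⊤}   OUT={a:0, c:-; rest ⊤}
  B3:   IN={a:0, c:-; rest ⊤}   OUT={a:0, c:-; rest ⊤}
  B4:   IN={a:0, c:-; rest ⊤}   OUT={a:0, b:+, c:-; rest ⊤}
  B5:   IN={a:0, b:+, c:-; rest ⊤}   OUT={b:-, c:-; rest ⊤}
  B6:   IN={b:-, c:-; rest ⊤}   OUT={b:-, c:-, e:-, f:0; rest ⊤}
  B7:   IN={b:-, c:-, e:-, f:0; rest ⊤}   OUT={b:-, c:-, e:-, f:0; rest ⊤}
  B8:   IN={b:-, c:-, e:-, f:0; rest ⊤}   OUT={b:-, c:-, d:-, e:-, f:0; rest ⊤}

Merge at B7: IN[B7] = OUT[B6] = {a: ⊤, b: -, c: -, d: ⊤, e: -, f: 0}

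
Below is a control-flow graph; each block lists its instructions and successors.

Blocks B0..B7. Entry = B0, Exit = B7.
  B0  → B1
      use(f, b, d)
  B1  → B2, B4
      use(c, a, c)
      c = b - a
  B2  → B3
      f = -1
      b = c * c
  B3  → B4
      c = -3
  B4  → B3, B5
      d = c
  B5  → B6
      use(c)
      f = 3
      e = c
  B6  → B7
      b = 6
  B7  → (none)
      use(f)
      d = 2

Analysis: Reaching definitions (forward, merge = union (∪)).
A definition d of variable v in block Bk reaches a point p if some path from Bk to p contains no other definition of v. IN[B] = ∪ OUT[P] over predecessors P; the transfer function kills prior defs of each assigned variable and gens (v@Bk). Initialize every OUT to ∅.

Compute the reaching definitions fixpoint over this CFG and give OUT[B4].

Answer: {b@B2, c@B1, c@B3, d@B4, f@B2}

Trace:
Converged values:
  B0: | IN={} | OUT={}
  B1: | IN={} | OUT={c@B1}
  B2: | IN={c@B1} | OUT={b@B2, c@B1, f@B2}
  B3: | IN={b@B2, c@B1, c@B3, d@B4, f@B2} | OUT={b@B2, c@B3, d@B4, f@B2}
  B4: | IN={b@B2, c@B1, c@B3, d@B4, f@B2} | OUT={b@B2, c@B1, c@B3, d@B4, f@B2}
  B5: | IN={b@B2, c@B1, c@B3, d@B4, f@B2} | OUT={b@B2, c@B1, c@B3, d@B4, e@B5, f@B5}
  B6: | IN={b@B2, c@B1, c@B3, d@B4, e@B5, f@B5} | OUT={b@B6, c@B1, c@B3, d@B4, e@B5, f@B5}
  B7: | IN={b@B6, c@B1, c@B3, d@B4, e@B5, f@B5} | OUT={b@B6, c@B1, c@B3, d@B7, e@B5, f@B5}

Merge at B4: IN[B4] = OUT[B1] ⊔ OUT[B3] = {b@B2, c@B1, c@B3, d@B4, f@B2}
Applying B4's transfer function to that IN value gives OUT[B4] (row B4 above).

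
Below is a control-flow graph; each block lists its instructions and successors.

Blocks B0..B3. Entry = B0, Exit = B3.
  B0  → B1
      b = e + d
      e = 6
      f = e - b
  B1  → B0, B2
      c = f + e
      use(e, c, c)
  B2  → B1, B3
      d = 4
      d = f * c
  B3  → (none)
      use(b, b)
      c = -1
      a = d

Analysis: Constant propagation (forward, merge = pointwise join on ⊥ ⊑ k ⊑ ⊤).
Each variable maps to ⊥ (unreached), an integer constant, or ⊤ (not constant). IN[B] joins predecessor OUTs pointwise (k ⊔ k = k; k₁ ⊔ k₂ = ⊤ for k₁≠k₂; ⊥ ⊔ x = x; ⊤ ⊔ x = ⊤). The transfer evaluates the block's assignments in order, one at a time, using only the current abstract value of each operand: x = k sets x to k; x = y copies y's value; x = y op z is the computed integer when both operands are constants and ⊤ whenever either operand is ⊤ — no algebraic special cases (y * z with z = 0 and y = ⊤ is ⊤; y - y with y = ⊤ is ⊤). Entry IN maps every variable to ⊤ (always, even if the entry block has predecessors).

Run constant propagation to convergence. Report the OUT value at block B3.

Answer: {a: ⊤, b: ⊤, c: -1, d: ⊤, e: 6, f: ⊤}

Trace:
Fixpoint table:
  B0:   IN=(all ⊤)   OUT={e:6; rest ⊤}
  B1:   IN={e:6; rest ⊤}   OUT={e:6; rest ⊤}
  B2:   IN={e:6; rest ⊤}   OUT={e:6; rest ⊤}
  B3:   IN={e:6; rest ⊤}   OUT={c:-1, e:6; rest ⊤}

Merge at B3: IN[B3] = OUT[B2] = {a: ⊤, b: ⊤, c: ⊤, d: ⊤, e: 6, f: ⊤}
Applying B3's transfer function to that IN value gives OUT[B3] (row B3 above).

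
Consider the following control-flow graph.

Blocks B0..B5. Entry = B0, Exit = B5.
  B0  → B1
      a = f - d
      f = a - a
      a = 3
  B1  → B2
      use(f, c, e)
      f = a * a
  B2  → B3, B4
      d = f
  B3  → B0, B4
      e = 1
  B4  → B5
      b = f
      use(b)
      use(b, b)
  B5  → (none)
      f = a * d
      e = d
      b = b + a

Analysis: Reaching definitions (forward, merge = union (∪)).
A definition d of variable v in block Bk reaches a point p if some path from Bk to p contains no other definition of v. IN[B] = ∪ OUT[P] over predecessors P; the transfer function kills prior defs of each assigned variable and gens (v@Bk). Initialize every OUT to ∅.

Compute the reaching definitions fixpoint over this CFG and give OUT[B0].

Converged values:
  B0:   IN={a@B0, d@B2, e@B3, f@B1}   OUT={a@B0, d@B2, e@B3, f@B0}
  B1:   IN={a@B0, d@B2, e@B3, f@B0}   OUT={a@B0, d@B2, e@B3, f@B1}
  B2:   IN={a@B0, d@B2, e@B3, f@B1}   OUT={a@B0, d@B2, e@B3, f@B1}
  B3:   IN={a@B0, d@B2, e@B3, f@B1}   OUT={a@B0, d@B2, e@B3, f@B1}
  B4:   IN={a@B0, d@B2, e@B3, f@B1}   OUT={a@B0, b@B4, d@B2, e@B3, f@B1}
  B5:   IN={a@B0, b@B4, d@B2, e@B3, f@B1}   OUT={a@B0, b@B5, d@B2, e@B5, f@B5}

Merge at B0 (entry node, so the boundary value {} is joined with the incoming edge(s)): IN[B0] = {} ⊔ OUT[B3] = {a@B0, d@B2, e@B3, f@B1}
Applying B0's transfer function to that IN value gives OUT[B0] (row B0 above).

Answer: {a@B0, d@B2, e@B3, f@B0}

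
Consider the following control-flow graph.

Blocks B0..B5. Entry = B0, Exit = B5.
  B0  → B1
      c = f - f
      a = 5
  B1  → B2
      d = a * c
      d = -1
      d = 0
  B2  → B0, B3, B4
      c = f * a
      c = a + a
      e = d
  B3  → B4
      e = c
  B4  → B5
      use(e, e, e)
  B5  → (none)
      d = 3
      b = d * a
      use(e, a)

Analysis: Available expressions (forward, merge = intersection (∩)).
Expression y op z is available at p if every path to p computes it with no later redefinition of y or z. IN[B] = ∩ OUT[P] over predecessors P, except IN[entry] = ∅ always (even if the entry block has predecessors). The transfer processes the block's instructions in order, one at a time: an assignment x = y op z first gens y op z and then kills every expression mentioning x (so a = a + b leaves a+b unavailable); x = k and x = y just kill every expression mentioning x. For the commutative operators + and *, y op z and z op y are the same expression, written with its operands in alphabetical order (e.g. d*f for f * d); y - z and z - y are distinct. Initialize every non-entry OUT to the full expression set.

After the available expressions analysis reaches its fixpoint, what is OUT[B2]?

Converged values:
  B0:   IN={}   OUT={f-f}
  B1:   IN={f-f}   OUT={a*c, f-f}
  B2:   IN={a*c, f-f}   OUT={a*f, a+a, f-f}
  B3:   IN={a*f, a+a, f-f}   OUT={a*f, a+a, f-f}
  B4:   IN={a*f, a+a, f-f}   OUT={a*f, a+a, f-f}
  B5:   IN={a*f, a+a, f-f}   OUT={a*d, a*f, a+a, f-f}

Merge at B2: IN[B2] = OUT[B1] = {a*c, f-f}
Applying B2's transfer function to that IN value gives OUT[B2] (row B2 above).

Answer: {a*f, a+a, f-f}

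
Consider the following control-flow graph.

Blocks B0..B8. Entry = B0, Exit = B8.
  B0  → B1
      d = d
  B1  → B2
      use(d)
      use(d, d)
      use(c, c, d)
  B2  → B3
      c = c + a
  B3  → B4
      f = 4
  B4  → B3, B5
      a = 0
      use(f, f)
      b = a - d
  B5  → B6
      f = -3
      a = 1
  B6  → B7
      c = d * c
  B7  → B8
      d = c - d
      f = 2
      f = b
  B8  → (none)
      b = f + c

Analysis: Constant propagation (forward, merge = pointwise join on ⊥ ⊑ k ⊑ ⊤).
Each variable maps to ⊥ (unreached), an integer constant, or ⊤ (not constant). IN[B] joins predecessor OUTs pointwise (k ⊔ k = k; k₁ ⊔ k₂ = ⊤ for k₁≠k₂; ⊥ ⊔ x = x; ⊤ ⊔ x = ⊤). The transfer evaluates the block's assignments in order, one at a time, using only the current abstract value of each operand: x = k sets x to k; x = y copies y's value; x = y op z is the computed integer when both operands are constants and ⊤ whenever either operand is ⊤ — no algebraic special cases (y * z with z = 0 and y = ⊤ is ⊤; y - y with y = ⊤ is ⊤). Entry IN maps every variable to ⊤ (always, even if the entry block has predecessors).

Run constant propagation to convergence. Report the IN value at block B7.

Converged values:
  B0:  IN=(all ⊤)  OUT=(all ⊤)
  B1:  IN=(all ⊤)  OUT=(all ⊤)
  B2:  IN=(all ⊤)  OUT=(all ⊤)
  B3:  IN=(all ⊤)  OUT={f:4; rest ⊤}
  B4:  IN={f:4; rest ⊤}  OUT={a:0, f:4; rest ⊤}
  B5:  IN={a:0, f:4; rest ⊤}  OUT={a:1, f:-3; rest ⊤}
  B6:  IN={a:1, f:-3; rest ⊤}  OUT={a:1, f:-3; rest ⊤}
  B7:  IN={a:1, f:-3; rest ⊤}  OUT={a:1; rest ⊤}
  B8:  IN={a:1; rest ⊤}  OUT={a:1; rest ⊤}

Merge at B7: IN[B7] = OUT[B6] = {a: 1, b: ⊤, c: ⊤, d: ⊤, e: ⊤, f: -3}

Answer: {a: 1, b: ⊤, c: ⊤, d: ⊤, e: ⊤, f: -3}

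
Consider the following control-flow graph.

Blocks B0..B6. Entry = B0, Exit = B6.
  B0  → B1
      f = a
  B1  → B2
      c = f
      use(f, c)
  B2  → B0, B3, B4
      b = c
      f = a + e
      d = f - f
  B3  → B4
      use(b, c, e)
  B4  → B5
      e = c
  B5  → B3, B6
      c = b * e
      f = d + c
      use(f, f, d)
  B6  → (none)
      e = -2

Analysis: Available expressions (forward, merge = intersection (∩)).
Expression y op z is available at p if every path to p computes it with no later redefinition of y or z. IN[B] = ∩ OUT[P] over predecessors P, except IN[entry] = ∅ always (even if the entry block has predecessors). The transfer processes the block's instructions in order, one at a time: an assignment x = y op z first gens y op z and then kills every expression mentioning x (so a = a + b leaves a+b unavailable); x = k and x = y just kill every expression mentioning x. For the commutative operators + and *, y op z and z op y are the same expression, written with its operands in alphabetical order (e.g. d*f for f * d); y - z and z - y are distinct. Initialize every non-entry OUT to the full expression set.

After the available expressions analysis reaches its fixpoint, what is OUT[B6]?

Converged values:
  B0:   IN={}   OUT={}
  B1:   IN={}   OUT={}
  B2:   IN={}   OUT={a+e, f-f}
  B3:   IN={}   OUT={}
  B4:   IN={}   OUT={}
  B5:   IN={}   OUT={b*e, c+d}
  B6:   IN={b*e, c+d}   OUT={c+d}

Merge at B6: IN[B6] = OUT[B5] = {b*e, c+d}
Applying B6's transfer function to that IN value gives OUT[B6] (row B6 above).

Answer: {c+d}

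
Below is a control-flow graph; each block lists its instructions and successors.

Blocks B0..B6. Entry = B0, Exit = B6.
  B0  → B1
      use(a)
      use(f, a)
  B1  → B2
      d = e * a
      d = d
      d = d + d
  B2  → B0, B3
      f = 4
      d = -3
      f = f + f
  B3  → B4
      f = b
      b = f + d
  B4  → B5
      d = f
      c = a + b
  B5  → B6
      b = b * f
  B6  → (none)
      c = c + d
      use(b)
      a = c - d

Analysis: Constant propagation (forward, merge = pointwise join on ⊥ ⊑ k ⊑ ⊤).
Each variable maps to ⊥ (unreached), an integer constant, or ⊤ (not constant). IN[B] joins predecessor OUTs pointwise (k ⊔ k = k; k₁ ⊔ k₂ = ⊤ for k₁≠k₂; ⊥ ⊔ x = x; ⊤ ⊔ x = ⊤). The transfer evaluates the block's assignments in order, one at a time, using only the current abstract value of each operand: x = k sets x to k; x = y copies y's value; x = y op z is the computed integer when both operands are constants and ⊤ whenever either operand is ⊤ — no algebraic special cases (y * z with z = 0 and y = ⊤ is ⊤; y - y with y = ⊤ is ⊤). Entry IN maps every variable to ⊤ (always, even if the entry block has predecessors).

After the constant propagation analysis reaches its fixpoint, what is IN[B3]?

Answer: {a: ⊤, b: ⊤, c: ⊤, d: -3, e: ⊤, f: 8}

Derivation:
Converged values:
  B0: | IN=(all ⊤) | OUT=(all ⊤)
  B1: | IN=(all ⊤) | OUT=(all ⊤)
  B2: | IN=(all ⊤) | OUT={d:-3, f:8; rest ⊤}
  B3: | IN={d:-3, f:8; rest ⊤} | OUT={d:-3; rest ⊤}
  B4: | IN={d:-3; rest ⊤} | OUT=(all ⊤)
  B5: | IN=(all ⊤) | OUT=(all ⊤)
  B6: | IN=(all ⊤) | OUT=(all ⊤)

Merge at B3: IN[B3] = OUT[B2] = {a: ⊤, b: ⊤, c: ⊤, d: -3, e: ⊤, f: 8}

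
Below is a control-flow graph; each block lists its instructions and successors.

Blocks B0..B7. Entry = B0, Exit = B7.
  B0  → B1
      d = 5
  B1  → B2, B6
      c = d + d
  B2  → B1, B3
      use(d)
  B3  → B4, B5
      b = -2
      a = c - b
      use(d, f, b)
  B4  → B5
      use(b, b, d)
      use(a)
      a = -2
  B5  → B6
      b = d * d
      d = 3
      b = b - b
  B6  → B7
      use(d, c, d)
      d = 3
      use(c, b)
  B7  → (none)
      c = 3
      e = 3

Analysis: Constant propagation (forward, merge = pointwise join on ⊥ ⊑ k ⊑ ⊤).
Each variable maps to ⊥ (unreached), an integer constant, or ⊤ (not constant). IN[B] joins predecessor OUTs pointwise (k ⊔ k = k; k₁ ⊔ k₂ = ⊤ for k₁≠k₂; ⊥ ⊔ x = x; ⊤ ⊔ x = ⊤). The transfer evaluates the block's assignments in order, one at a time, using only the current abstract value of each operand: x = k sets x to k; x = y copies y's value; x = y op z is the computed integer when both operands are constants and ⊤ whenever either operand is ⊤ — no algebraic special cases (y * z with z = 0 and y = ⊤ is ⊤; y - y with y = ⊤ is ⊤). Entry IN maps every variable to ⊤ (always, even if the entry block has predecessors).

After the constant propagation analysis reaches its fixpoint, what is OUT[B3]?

Answer: {a: 12, b: -2, c: 10, d: 5, e: ⊤, f: ⊤}

Working:
Fixpoint table:
  B0:  IN=(all ⊤)  OUT={d:5; rest ⊤}
  B1:  IN={d:5; rest ⊤}  OUT={c:10, d:5; rest ⊤}
  B2:  IN={c:10, d:5; rest ⊤}  OUT={c:10, d:5; rest ⊤}
  B3:  IN={c:10, d:5; rest ⊤}  OUT={a:12, b:-2, c:10, d:5; rest ⊤}
  B4:  IN={a:12, b:-2, c:10, d:5; rest ⊤}  OUT={a:-2, b:-2, c:10, d:5; rest ⊤}
  B5:  IN={b:-2, c:10, d:5; rest ⊤}  OUT={b:0, c:10, d:3; rest ⊤}
  B6:  IN={c:10; rest ⊤}  OUT={c:10, d:3; rest ⊤}
  B7:  IN={c:10, d:3; rest ⊤}  OUT={c:3, d:3, e:3; rest ⊤}

Merge at B3: IN[B3] = OUT[B2] = {a: ⊤, b: ⊤, c: 10, d: 5, e: ⊤, f: ⊤}
Applying B3's transfer function to that IN value gives OUT[B3] (row B3 above).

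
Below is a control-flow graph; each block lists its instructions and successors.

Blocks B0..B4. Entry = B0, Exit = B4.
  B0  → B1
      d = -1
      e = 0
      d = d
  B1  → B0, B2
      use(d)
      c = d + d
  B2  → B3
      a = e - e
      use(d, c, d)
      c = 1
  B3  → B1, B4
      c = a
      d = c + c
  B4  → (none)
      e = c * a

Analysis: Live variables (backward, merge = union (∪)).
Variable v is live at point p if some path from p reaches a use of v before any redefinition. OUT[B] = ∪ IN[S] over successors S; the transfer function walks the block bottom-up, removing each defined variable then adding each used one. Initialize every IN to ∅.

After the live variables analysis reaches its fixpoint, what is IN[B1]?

Answer: {d, e}

Derivation:
Converged values:
  B0:   IN={}   OUT={d, e}
  B1:   IN={d, e}   OUT={c, d, e}
  B2:   IN={c, d, e}   OUT={a, e}
  B3:   IN={a, e}   OUT={a, c, d, e}
  B4:   IN={a, c}   OUT={}

Merge at B1: OUT[B1] = IN[B0] ⊔ IN[B2] = {c, d, e}
Applying B1's transfer function to that OUT value gives IN[B1] (row B1 above).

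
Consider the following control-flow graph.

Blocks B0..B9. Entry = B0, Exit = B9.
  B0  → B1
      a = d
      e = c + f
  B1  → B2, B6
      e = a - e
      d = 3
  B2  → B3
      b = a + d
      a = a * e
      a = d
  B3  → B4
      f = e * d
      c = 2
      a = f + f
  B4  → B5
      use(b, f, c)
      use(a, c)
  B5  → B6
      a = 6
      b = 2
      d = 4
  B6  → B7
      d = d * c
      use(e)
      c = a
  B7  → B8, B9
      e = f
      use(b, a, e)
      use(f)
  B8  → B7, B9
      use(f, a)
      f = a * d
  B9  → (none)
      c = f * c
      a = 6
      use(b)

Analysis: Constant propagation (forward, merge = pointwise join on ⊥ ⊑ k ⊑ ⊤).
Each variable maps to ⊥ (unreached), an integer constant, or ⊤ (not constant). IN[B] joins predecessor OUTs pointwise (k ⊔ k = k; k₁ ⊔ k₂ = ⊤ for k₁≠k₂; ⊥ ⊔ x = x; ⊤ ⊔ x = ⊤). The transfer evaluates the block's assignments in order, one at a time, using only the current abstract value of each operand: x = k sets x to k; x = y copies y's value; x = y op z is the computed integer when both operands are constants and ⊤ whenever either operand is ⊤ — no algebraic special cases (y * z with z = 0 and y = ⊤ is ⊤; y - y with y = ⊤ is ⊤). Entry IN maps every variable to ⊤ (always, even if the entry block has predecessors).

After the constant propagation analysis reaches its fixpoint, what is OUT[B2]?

Answer: {a: 3, b: ⊤, c: ⊤, d: 3, e: ⊤, f: ⊤}

Working:
Fixpoint table:
  B0:  IN=(all ⊤)  OUT=(all ⊤)
  B1:  IN=(all ⊤)  OUT={d:3; rest ⊤}
  B2:  IN={d:3; rest ⊤}  OUT={a:3, d:3; rest ⊤}
  B3:  IN={a:3, d:3; rest ⊤}  OUT={c:2, d:3; rest ⊤}
  B4:  IN={c:2, d:3; rest ⊤}  OUT={c:2, d:3; rest ⊤}
  B5:  IN={c:2, d:3; rest ⊤}  OUT={a:6, b:2, c:2, d:4; rest ⊤}
  B6:  IN=(all ⊤)  OUT=(all ⊤)
  B7:  IN=(all ⊤)  OUT=(all ⊤)
  B8:  IN=(all ⊤)  OUT=(all ⊤)
  B9:  IN=(all ⊤)  OUT={a:6; rest ⊤}

Merge at B2: IN[B2] = OUT[B1] = {a: ⊤, b: ⊤, c: ⊤, d: 3, e: ⊤, f: ⊤}
Applying B2's transfer function to that IN value gives OUT[B2] (row B2 above).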